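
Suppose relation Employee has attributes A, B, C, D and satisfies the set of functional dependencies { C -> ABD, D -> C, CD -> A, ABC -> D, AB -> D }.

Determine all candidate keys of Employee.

C, D, AB

{C}⁺: C→ABD adds A, B, D → {A, B, C, D}.
{D}⁺: D→C adds C; CD→A adds A; C→ABD adds B → {A, B, C, D}.
{A, B}⁺: AB→D adds D; D→C adds C → {A, B, C, D}. Minimal: {B}⁺ = {B}; {A}⁺ = {A} — none reach the full schema.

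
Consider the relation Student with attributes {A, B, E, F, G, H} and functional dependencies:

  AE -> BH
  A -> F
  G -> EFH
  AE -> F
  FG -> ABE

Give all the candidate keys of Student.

{G}⁺: G→EFH adds E, F, H; FG→ABE adds A, B → {A, B, E, F, G, H}.
No other minimal superkey exists.

{G}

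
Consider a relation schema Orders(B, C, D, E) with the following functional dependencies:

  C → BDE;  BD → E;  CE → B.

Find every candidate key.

C

Attribute C never appears on the right-hand side of any dependency, so C must belong to every candidate key.
{C}⁺ = {B, C, D, E}, which is all of the schema, so {C} is the only candidate key.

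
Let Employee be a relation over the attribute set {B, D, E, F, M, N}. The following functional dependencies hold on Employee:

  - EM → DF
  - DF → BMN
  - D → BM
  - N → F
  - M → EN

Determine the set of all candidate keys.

{D}⁺: D→BM adds B, M; M→EN adds E, N; EM→DF adds F → {B, D, E, F, M, N}.
{M}⁺: M→EN adds E, N; EM→DF adds D, F; DF→BMN adds B → {B, D, E, F, M, N}.
Any other superkey contains one of these as a subset, so there are no further candidate keys.

{D}, {M}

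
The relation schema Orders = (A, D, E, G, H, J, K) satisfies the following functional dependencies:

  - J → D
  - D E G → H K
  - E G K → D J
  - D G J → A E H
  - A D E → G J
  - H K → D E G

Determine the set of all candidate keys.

{G, J}, {H, K}, {A, D, E}, {A, E, J}, {D, E, G}, {E, G, K}

{G, J}⁺: J→D adds D; DGJ→AEH adds A, E, H; DEG→HK adds K → {A, D, E, G, H, J, K}. Minimal: {J}⁺ = {D, J}; {G}⁺ = {G} — none reach the full schema.
{H, K}⁺: HK→DEG adds D, E, G; EGK→DJ adds J; DGJ→AEH adds A → {A, D, E, G, H, J, K}. Minimal: {K}⁺ = {K}; {H}⁺ = {H} — none reach the full schema.
{A, D, E}⁺: ADE→GJ adds G, J; DEG→HK adds H, K → {A, D, E, G, H, J, K}. Minimal: {D, E}⁺ = {D, E}; {A, E}⁺ = {A, E}; {A, D}⁺ = {A, D} — none reach the full schema.
{A, E, J}⁺: J→D adds D; ADE→GJ adds G; DEG→HK adds H, K → {A, D, E, G, H, J, K}. Minimal: {E, J}⁺ = {D, E, J}; {A, J}⁺ = {A, D, J}; {A, E}⁺ = {A, E} — none reach the full schema.
{D, E, G}⁺: DEG→HK adds H, K; EGK→DJ adds J; DGJ→AEH adds A → {A, D, E, G, H, J, K}. Minimal: {E, G}⁺ = {E, G}; {D, G}⁺ = {D, G}; {D, E}⁺ = {D, E} — none reach the full schema.
{E, G, K}⁺: EGK→DJ adds D, J; DGJ→AEH adds A, H → {A, D, E, G, H, J, K}. Minimal: {G, K}⁺ = {G, K}; {E, K}⁺ = {E, K}; {E, G}⁺ = {E, G} — none reach the full schema.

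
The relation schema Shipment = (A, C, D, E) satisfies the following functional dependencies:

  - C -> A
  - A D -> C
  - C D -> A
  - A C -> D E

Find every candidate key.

{C}; {A, D}

{C}⁺: C→A adds A; AC→DE adds D, E → {A, C, D, E}.
{A, D}⁺: AD→C adds C; AC→DE adds E → {A, C, D, E}. Minimal: {D}⁺ = {D}; {A}⁺ = {A} — none reach the full schema.
Any other superkey contains one of these as a subset, so there are no further candidate keys.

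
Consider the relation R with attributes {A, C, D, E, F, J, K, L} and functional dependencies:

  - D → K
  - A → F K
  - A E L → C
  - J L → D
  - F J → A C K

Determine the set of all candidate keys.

{A, E, J, L}, {E, F, J, L}

{A, E, J, L}⁺: A→FK adds F, K; AEL→C adds C; JL→D adds D → {A, C, D, E, F, J, K, L}. Minimal: {E, J, L}⁺ = {D, E, J, K, L}; {A, J, L}⁺ = {A, C, D, F, J, K, L}; {A, E, L}⁺ = {A, C, E, F, K, L}; … — none reach the full schema.
{E, F, J, L}⁺: JL→D adds D; FJ→ACK adds A, C, K → {A, C, D, E, F, J, K, L}. Minimal: {F, J, L}⁺ = {A, C, D, F, J, K, L}; {E, J, L}⁺ = {D, E, J, K, L}; {E, F, L}⁺ = {E, F, L}; … — none reach the full schema.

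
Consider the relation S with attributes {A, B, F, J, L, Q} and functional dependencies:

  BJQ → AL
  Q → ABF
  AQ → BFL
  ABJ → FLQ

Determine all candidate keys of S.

Attribute J never appears on the right-hand side of any dependency, so J must belong to every candidate key.
{J}⁺ = {J}, which is not all of the schema, so we must add further attributes.
{J, Q}⁺: Q→ABF adds A, B, F; AQ→BFL adds L → {A, B, F, J, L, Q}.
{A, B, J}⁺: ABJ→FLQ adds F, L, Q → {A, B, F, J, L, Q}.
Any other superkey contains one of these as a subset, so there are no further candidate keys.

{J, Q}; {A, B, J}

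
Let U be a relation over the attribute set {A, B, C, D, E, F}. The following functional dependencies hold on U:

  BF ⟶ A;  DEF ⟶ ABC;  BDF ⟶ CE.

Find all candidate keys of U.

Attributes D, F never appear on any right-hand side, so every candidate key must contain {D, F}.
{D, F}⁺ = {D, F}, which is not all of the schema, so we must add further attributes.
{B, D, F}⁺: BF→A adds A; BDF→CE adds C, E → {A, B, C, D, E, F}. Minimal: {D, F}⁺ = {D, F}; {B, F}⁺ = {A, B, F}; {B, D}⁺ = {B, D} — none reach the full schema.
{D, E, F}⁺: DEF→ABC adds A, B, C → {A, B, C, D, E, F}. Minimal: {E, F}⁺ = {E, F}; {D, F}⁺ = {D, F}; {D, E}⁺ = {D, E} — none reach the full schema.
Any other superkey contains one of these as a subset, so there are no further candidate keys.

{B, D, F}, {D, E, F}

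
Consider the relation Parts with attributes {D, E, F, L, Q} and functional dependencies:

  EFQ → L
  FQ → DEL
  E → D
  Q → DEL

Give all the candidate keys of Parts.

{F, Q}⁺: FQ→DEL adds D, E, L → {D, E, F, L, Q}.
No other minimal superkey exists.

{F, Q}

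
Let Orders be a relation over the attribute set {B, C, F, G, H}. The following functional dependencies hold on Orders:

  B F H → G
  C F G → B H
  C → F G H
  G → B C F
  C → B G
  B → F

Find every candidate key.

{C}; {G}; {B, H}

{C}⁺: C→FGH adds F, G, H; G→BCF adds B → {B, C, F, G, H}.
{G}⁺: G→BCF adds B, C, F; CFG→BH adds H → {B, C, F, G, H}.
{B, H}⁺: B→F adds F; BFH→G adds G; G→BCF adds C → {B, C, F, G, H}.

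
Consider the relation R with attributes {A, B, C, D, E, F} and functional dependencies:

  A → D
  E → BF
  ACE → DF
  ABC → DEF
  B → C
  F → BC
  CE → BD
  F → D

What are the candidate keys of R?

{A, B}⁺: A→D adds D; B→C adds C; ABC→DEF adds E, F → {A, B, C, D, E, F}. Minimal: {B}⁺ = {B, C}; {A}⁺ = {A, D} — none reach the full schema.
{A, E}⁺: A→D adds D; E→BF adds B, F; B→C adds C → {A, B, C, D, E, F}. Minimal: {E}⁺ = {B, C, D, E, F}; {A}⁺ = {A, D} — none reach the full schema.
{A, F}⁺: A→D adds D; F→BC adds B, C; ABC→DEF adds E → {A, B, C, D, E, F}. Minimal: {F}⁺ = {B, C, D, F}; {A}⁺ = {A, D} — none reach the full schema.

{A, B}; {A, E}; {A, F}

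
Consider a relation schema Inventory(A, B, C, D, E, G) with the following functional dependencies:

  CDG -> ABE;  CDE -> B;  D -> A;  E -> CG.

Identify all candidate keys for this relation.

(D, E); (C, D, G)

Attribute D never appears on the right-hand side of any dependency, so D must belong to every candidate key.
{D}⁺ = {A, D}, which is not all of the schema, so we must add further attributes.
{D, E}⁺: D→A adds A; E→CG adds C, G; CDG→ABE adds B → {A, B, C, D, E, G}. Minimal: {E}⁺ = {C, E, G}; {D}⁺ = {A, D} — none reach the full schema.
{C, D, G}⁺: CDG→ABE adds A, B, E → {A, B, C, D, E, G}. Minimal: {D, G}⁺ = {A, D, G}; {C, G}⁺ = {C, G}; {C, D}⁺ = {A, C, D} — none reach the full schema.
Any other superkey contains one of these as a subset, so there are no further candidate keys.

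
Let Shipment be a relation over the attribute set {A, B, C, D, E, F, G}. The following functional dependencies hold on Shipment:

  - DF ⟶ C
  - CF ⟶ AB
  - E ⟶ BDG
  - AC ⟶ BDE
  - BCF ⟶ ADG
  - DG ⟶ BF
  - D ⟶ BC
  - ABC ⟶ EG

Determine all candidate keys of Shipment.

{E}⁺: E→BDG adds B, D, G; DG→BF adds F; D→BC adds C; CF→AB adds A → {A, B, C, D, E, F, G}.
{A, C}⁺: AC→BDE adds B, D, E; ABC→EG adds G; DG→BF adds F → {A, B, C, D, E, F, G}.
{A, D}⁺: D→BC adds B, C; ABC→EG adds E, G; DG→BF adds F → {A, B, C, D, E, F, G}.
{C, F}⁺: CF→AB adds A, B; AC→BDE adds D, E; BCF→ADG adds G → {A, B, C, D, E, F, G}.
{D, F}⁺: DF→C adds C; CF→AB adds A, B; AC→BDE adds E; BCF→ADG adds G → {A, B, C, D, E, F, G}.
{D, G}⁺: DG→BF adds B, F; D→BC adds C; CF→AB adds A; AC→BDE adds E → {A, B, C, D, E, F, G}.

{E}, {A, C}, {A, D}, {C, F}, {D, F}, {D, G}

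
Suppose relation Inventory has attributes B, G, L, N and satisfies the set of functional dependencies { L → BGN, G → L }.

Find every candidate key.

(G); (L)

{G}⁺: G→L adds L; L→BGN adds B, N → {B, G, L, N}.
{L}⁺: L→BGN adds B, G, N → {B, G, L, N}.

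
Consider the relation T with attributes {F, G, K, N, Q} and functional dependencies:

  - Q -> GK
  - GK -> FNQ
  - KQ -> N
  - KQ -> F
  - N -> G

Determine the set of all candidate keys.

{Q}⁺: Q→GK adds G, K; GK→FNQ adds F, N → {F, G, K, N, Q}.
{G, K}⁺: GK→FNQ adds F, N, Q → {F, G, K, N, Q}. Minimal: {K}⁺ = {K}; {G}⁺ = {G} — none reach the full schema.
{K, N}⁺: N→G adds G; GK→FNQ adds F, Q → {F, G, K, N, Q}. Minimal: {N}⁺ = {G, N}; {K}⁺ = {K} — none reach the full schema.

(Q), (G, K), (K, N)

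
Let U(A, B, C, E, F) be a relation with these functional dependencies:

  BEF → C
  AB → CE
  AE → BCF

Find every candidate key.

{A, B}⁺: AB→CE adds C, E; AE→BCF adds F → {A, B, C, E, F}. Minimal: {B}⁺ = {B}; {A}⁺ = {A} — none reach the full schema.
{A, E}⁺: AE→BCF adds B, C, F → {A, B, C, E, F}. Minimal: {E}⁺ = {E}; {A}⁺ = {A} — none reach the full schema.

AB, AE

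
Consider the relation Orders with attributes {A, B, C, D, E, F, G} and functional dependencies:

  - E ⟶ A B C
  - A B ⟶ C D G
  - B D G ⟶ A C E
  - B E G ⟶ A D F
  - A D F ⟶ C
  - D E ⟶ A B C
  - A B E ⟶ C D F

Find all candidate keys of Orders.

{E}, {A, B}, {B, D, G}

{E}⁺: E→ABC adds A, B, C; AB→CDG adds D, G; BEG→ADF adds F → {A, B, C, D, E, F, G}.
{A, B}⁺: AB→CDG adds C, D, G; BDG→ACE adds E; BEG→ADF adds F → {A, B, C, D, E, F, G}. Minimal: {B}⁺ = {B}; {A}⁺ = {A} — none reach the full schema.
{B, D, G}⁺: BDG→ACE adds A, C, E; BEG→ADF adds F → {A, B, C, D, E, F, G}. Minimal: {D, G}⁺ = {D, G}; {B, G}⁺ = {B, G}; {B, D}⁺ = {B, D} — none reach the full schema.
Any other superkey contains one of these as a subset, so there are no further candidate keys.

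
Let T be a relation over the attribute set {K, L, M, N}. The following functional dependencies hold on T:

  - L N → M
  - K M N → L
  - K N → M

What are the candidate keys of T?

Attributes K, N never appear on any right-hand side, so every candidate key must contain {K, N}.
{K, N}⁺ = {K, L, M, N}, which is all of the schema, so {K, N} is the only candidate key.

{K, N}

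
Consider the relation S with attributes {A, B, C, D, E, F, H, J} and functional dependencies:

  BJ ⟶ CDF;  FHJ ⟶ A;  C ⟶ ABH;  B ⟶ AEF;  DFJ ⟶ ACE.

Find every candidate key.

{B, J}⁺: BJ→CDF adds C, D, F; C→ABH adds A, H; B→AEF adds E → {A, B, C, D, E, F, H, J}.
{C, J}⁺: C→ABH adds A, B, H; B→AEF adds E, F; BJ→CDF adds D → {A, B, C, D, E, F, H, J}.
{D, F, J}⁺: DFJ→ACE adds A, C, E; C→ABH adds B, H → {A, B, C, D, E, F, H, J}.

(B, J); (C, J); (D, F, J)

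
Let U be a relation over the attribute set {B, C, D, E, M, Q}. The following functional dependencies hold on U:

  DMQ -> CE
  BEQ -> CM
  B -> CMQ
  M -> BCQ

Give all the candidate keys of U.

{B, D}, {D, M}

{B, D}⁺: B→CMQ adds C, M, Q; DMQ→CE adds E → {B, C, D, E, M, Q}. Minimal: {D}⁺ = {D}; {B}⁺ = {B, C, M, Q} — none reach the full schema.
{D, M}⁺: M→BCQ adds B, C, Q; DMQ→CE adds E → {B, C, D, E, M, Q}. Minimal: {M}⁺ = {B, C, M, Q}; {D}⁺ = {D} — none reach the full schema.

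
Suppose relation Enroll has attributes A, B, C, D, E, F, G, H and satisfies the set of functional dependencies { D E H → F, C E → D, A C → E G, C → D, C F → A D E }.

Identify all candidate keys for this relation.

{A, B, C, H}⁺: AC→EG adds E, G; C→D adds D; DEH→F adds F → {A, B, C, D, E, F, G, H}. Minimal: {B, C, H}⁺ = {B, C, D, H}; {A, C, H}⁺ = {A, C, D, E, F, G, H}; {A, B, H}⁺ = {A, B, H}; … — none reach the full schema.
{B, C, E, H}⁺: CE→D adds D; DEH→F adds F; CF→ADE adds A; AC→EG adds G → {A, B, C, D, E, F, G, H}. Minimal: {C, E, H}⁺ = {A, C, D, E, F, G, H}; {B, E, H}⁺ = {B, E, H}; {B, C, H}⁺ = {B, C, D, H}; … — none reach the full schema.
{B, C, F, H}⁺: C→D adds D; CF→ADE adds A, E; AC→EG adds G → {A, B, C, D, E, F, G, H}. Minimal: {C, F, H}⁺ = {A, C, D, E, F, G, H}; {B, F, H}⁺ = {B, F, H}; {B, C, H}⁺ = {B, C, D, H}; … — none reach the full schema.

{A, B, C, H}, {B, C, E, H}, {B, C, F, H}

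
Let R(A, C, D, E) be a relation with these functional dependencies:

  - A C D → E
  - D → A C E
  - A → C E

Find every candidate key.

D

Attribute D never appears on the right-hand side of any dependency, so D must belong to every candidate key.
{D}⁺ = {A, C, D, E}, which is all of the schema, so {D} is the only candidate key.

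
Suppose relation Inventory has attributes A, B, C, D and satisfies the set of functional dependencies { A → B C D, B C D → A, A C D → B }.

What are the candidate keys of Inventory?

A, BCD

{A}⁺: A→BCD adds B, C, D → {A, B, C, D}.
{B, C, D}⁺: BCD→A adds A → {A, B, C, D}. Minimal: {C, D}⁺ = {C, D}; {B, D}⁺ = {B, D}; {B, C}⁺ = {B, C} — none reach the full schema.
Any other superkey contains one of these as a subset, so there are no further candidate keys.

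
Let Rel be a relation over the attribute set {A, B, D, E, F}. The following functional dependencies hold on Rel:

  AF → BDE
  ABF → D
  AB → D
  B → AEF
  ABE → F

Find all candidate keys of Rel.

{B}⁺: B→AEF adds A, E, F; AF→BDE adds D → {A, B, D, E, F}.
{A, F}⁺: AF→BDE adds B, D, E → {A, B, D, E, F}.

B, AF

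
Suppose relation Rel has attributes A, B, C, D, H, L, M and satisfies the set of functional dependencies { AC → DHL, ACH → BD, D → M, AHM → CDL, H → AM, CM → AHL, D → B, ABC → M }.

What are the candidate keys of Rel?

{H}⁺: H→AM adds A, M; AHM→CDL adds C, D, L; D→B adds B → {A, B, C, D, H, L, M}.
{A, C}⁺: AC→DHL adds D, H, L; ACH→BD adds B; D→M adds M → {A, B, C, D, H, L, M}. Minimal: {C}⁺ = {C}; {A}⁺ = {A} — none reach the full schema.
{C, D}⁺: D→M adds M; CM→AHL adds A, H, L; D→B adds B → {A, B, C, D, H, L, M}. Minimal: {D}⁺ = {B, D, M}; {C}⁺ = {C} — none reach the full schema.
{C, M}⁺: CM→AHL adds A, H, L; AC→DHL adds D; ACH→BD adds B → {A, B, C, D, H, L, M}. Minimal: {M}⁺ = {M}; {C}⁺ = {C} — none reach the full schema.

(H), (A, C), (C, D), (C, M)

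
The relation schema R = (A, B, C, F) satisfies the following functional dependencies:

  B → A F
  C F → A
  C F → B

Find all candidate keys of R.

Attribute C never appears on the right-hand side of any dependency, so C must belong to every candidate key.
{C}⁺ = {C}, which is not all of the schema, so we must add further attributes.
{B, C}⁺: B→AF adds A, F → {A, B, C, F}. Minimal: {C}⁺ = {C}; {B}⁺ = {A, B, F} — none reach the full schema.
{C, F}⁺: CF→A adds A; CF→B adds B → {A, B, C, F}. Minimal: {F}⁺ = {F}; {C}⁺ = {C} — none reach the full schema.

{B, C}; {C, F}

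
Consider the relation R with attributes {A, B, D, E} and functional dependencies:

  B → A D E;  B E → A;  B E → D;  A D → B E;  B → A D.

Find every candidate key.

(B), (A, D)

{B}⁺: B→ADE adds A, D, E → {A, B, D, E}.
{A, D}⁺: AD→BE adds B, E → {A, B, D, E}. Minimal: {D}⁺ = {D}; {A}⁺ = {A} — none reach the full schema.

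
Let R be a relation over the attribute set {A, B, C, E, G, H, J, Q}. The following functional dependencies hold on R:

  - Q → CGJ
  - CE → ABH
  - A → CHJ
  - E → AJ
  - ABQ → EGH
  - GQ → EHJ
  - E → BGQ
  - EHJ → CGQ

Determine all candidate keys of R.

E, Q

{E}⁺: E→AJ adds A, J; E→BGQ adds B, G, Q; Q→CGJ adds C; CE→ABH adds H → {A, B, C, E, G, H, J, Q}.
{Q}⁺: Q→CGJ adds C, G, J; GQ→EHJ adds E, H; E→BGQ adds B; CE→ABH adds A → {A, B, C, E, G, H, J, Q}.
Any other superkey contains one of these as a subset, so there are no further candidate keys.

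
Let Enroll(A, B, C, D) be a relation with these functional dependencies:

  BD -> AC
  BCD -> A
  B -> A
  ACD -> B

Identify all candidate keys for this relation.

Attribute D never appears on the right-hand side of any dependency, so D must belong to every candidate key.
{D}⁺ = {D}, which is not all of the schema, so we must add further attributes.
{B, D}⁺: BD→AC adds A, C → {A, B, C, D}.
{A, C, D}⁺: ACD→B adds B → {A, B, C, D}.
Any other superkey contains one of these as a subset, so there are no further candidate keys.

(B, D), (A, C, D)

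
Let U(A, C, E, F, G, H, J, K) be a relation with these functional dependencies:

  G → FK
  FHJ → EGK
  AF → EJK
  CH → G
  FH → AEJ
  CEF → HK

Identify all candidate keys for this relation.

(C, H); (A, C, F); (A, C, G); (C, E, F); (C, E, G)

{C, H}⁺: CH→G adds G; G→FK adds F, K; FH→AEJ adds A, E, J → {A, C, E, F, G, H, J, K}. Minimal: {H}⁺ = {H}; {C}⁺ = {C} — none reach the full schema.
{A, C, F}⁺: AF→EJK adds E, J, K; CEF→HK adds H; FHJ→EGK adds G → {A, C, E, F, G, H, J, K}. Minimal: {C, F}⁺ = {C, F}; {A, F}⁺ = {A, E, F, J, K}; {A, C}⁺ = {A, C} — none reach the full schema.
{A, C, G}⁺: G→FK adds F, K; AF→EJK adds E, J; CEF→HK adds H → {A, C, E, F, G, H, J, K}. Minimal: {C, G}⁺ = {C, F, G, K}; {A, G}⁺ = {A, E, F, G, J, K}; {A, C}⁺ = {A, C} — none reach the full schema.
{C, E, F}⁺: CEF→HK adds H, K; CH→G adds G; FH→AEJ adds A, J → {A, C, E, F, G, H, J, K}. Minimal: {E, F}⁺ = {E, F}; {C, F}⁺ = {C, F}; {C, E}⁺ = {C, E} — none reach the full schema.
{C, E, G}⁺: G→FK adds F, K; CEF→HK adds H; FH→AEJ adds A, J → {A, C, E, F, G, H, J, K}. Minimal: {E, G}⁺ = {E, F, G, K}; {C, G}⁺ = {C, F, G, K}; {C, E}⁺ = {C, E} — none reach the full schema.
Any other superkey contains one of these as a subset, so there are no further candidate keys.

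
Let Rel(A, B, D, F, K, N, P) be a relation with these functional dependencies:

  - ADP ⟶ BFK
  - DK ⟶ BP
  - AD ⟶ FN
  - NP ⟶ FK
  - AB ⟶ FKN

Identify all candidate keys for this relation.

Attributes A, D never appear on any right-hand side, so every candidate key must contain {A, D}.
{A, D}⁺ = {A, D, F, N}, which is not all of the schema, so we must add further attributes.
{A, B, D}⁺: AD→FN adds F, N; AB→FKN adds K; DK→BP adds P → {A, B, D, F, K, N, P}. Minimal: {B, D}⁺ = {B, D}; {A, D}⁺ = {A, D, F, N}; {A, B}⁺ = {A, B, F, K, N} — none reach the full schema.
{A, D, K}⁺: DK→BP adds B, P; AD→FN adds F, N → {A, B, D, F, K, N, P}. Minimal: {D, K}⁺ = {B, D, K, P}; {A, K}⁺ = {A, K}; {A, D}⁺ = {A, D, F, N} — none reach the full schema.
{A, D, P}⁺: ADP→BFK adds B, F, K; AD→FN adds N → {A, B, D, F, K, N, P}. Minimal: {D, P}⁺ = {D, P}; {A, P}⁺ = {A, P}; {A, D}⁺ = {A, D, F, N} — none reach the full schema.
Any other superkey contains one of these as a subset, so there are no further candidate keys.

ABD, ADK, ADP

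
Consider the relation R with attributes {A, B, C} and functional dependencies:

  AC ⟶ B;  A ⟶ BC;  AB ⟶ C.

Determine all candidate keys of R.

Attribute A never appears on the right-hand side of any dependency, so A must belong to every candidate key.
{A}⁺ = {A, B, C}, which is all of the schema, so {A} is the only candidate key.

{A}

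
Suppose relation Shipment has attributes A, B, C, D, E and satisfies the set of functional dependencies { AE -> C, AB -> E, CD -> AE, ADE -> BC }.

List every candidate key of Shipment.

{C, D}; {A, B, D}; {A, D, E}

Attribute D never appears on the right-hand side of any dependency, so D must belong to every candidate key.
{D}⁺ = {D}, which is not all of the schema, so we must add further attributes.
{C, D}⁺: CD→AE adds A, E; ADE→BC adds B → {A, B, C, D, E}.
{A, B, D}⁺: AB→E adds E; ADE→BC adds C → {A, B, C, D, E}.
{A, D, E}⁺: AE→C adds C; ADE→BC adds B → {A, B, C, D, E}.
Any other superkey contains one of these as a subset, so there are no further candidate keys.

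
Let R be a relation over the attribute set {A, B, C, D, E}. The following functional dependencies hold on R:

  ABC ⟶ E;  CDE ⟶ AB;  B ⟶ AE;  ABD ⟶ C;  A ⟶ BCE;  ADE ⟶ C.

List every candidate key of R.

{A, D}, {B, D}, {C, D, E}

{A, D}⁺: A→BCE adds B, C, E → {A, B, C, D, E}. Minimal: {D}⁺ = {D}; {A}⁺ = {A, B, C, E} — none reach the full schema.
{B, D}⁺: B→AE adds A, E; ABD→C adds C → {A, B, C, D, E}. Minimal: {D}⁺ = {D}; {B}⁺ = {A, B, C, E} — none reach the full schema.
{C, D, E}⁺: CDE→AB adds A, B → {A, B, C, D, E}. Minimal: {D, E}⁺ = {D, E}; {C, E}⁺ = {C, E}; {C, D}⁺ = {C, D} — none reach the full schema.
Any other superkey contains one of these as a subset, so there are no further candidate keys.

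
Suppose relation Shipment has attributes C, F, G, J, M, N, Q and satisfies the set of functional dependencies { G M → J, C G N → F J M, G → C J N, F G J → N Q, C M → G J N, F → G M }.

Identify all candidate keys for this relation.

{F}⁺: F→GM adds G, M; GM→J adds J; G→CJN adds C, N; FGJ→NQ adds Q → {C, F, G, J, M, N, Q}.
{G}⁺: G→CJN adds C, J, N; CGN→FJM adds F, M; FGJ→NQ adds Q → {C, F, G, J, M, N, Q}.
{C, M}⁺: CM→GJN adds G, J, N; CGN→FJM adds F; FGJ→NQ adds Q → {C, F, G, J, M, N, Q}. Minimal: {M}⁺ = {M}; {C}⁺ = {C} — none reach the full schema.

F, G, CM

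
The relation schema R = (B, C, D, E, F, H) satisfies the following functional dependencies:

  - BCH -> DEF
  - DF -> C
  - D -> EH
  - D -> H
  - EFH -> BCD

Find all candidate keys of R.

(D, F), (B, C, D), (B, C, H), (E, F, H)

{D, F}⁺: DF→C adds C; D→EH adds E, H; EFH→BCD adds B → {B, C, D, E, F, H}. Minimal: {F}⁺ = {F}; {D}⁺ = {D, E, H} — none reach the full schema.
{B, C, D}⁺: D→EH adds E, H; BCH→DEF adds F → {B, C, D, E, F, H}. Minimal: {C, D}⁺ = {C, D, E, H}; {B, D}⁺ = {B, D, E, H}; {B, C}⁺ = {B, C} — none reach the full schema.
{B, C, H}⁺: BCH→DEF adds D, E, F → {B, C, D, E, F, H}. Minimal: {C, H}⁺ = {C, H}; {B, H}⁺ = {B, H}; {B, C}⁺ = {B, C} — none reach the full schema.
{E, F, H}⁺: EFH→BCD adds B, C, D → {B, C, D, E, F, H}. Minimal: {F, H}⁺ = {F, H}; {E, H}⁺ = {E, H}; {E, F}⁺ = {E, F} — none reach the full schema.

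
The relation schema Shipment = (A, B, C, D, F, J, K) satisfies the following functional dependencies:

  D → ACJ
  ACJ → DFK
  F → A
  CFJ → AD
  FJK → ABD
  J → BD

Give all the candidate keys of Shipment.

{D}⁺: D→ACJ adds A, C, J; ACJ→DFK adds F, K; FJK→ABD adds B → {A, B, C, D, F, J, K}.
{J}⁺: J→BD adds B, D; D→ACJ adds A, C; ACJ→DFK adds F, K → {A, B, C, D, F, J, K}.
Any other superkey contains one of these as a subset, so there are no further candidate keys.

{D}; {J}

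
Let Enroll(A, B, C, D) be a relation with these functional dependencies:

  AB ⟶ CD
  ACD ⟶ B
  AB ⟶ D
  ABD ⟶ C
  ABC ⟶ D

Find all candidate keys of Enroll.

{A, B}⁺: AB→CD adds C, D → {A, B, C, D}.
{A, C, D}⁺: ACD→B adds B → {A, B, C, D}.

(A, B); (A, C, D)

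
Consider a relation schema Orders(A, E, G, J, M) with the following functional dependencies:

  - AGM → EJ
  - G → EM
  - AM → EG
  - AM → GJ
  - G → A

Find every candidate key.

{G}⁺: G→EM adds E, M; G→A adds A; AGM→EJ adds J → {A, E, G, J, M}.
{A, M}⁺: AM→EG adds E, G; AM→GJ adds J → {A, E, G, J, M}. Minimal: {M}⁺ = {M}; {A}⁺ = {A} — none reach the full schema.

{G}, {A, M}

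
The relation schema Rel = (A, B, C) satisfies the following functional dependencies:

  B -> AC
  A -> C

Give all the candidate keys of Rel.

Attribute B never appears on the right-hand side of any dependency, so B must belong to every candidate key.
{B}⁺ = {A, B, C}, which is all of the schema, so {B} is the only candidate key.

B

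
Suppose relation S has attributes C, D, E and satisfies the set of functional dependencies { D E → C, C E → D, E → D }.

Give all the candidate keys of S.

{E}

Attribute E never appears on the right-hand side of any dependency, so E must belong to every candidate key.
{E}⁺ = {C, D, E}, which is all of the schema, so {E} is the only candidate key.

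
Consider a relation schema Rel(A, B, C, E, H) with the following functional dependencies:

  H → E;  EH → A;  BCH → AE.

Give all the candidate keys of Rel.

{B, C, H}

Attributes B, C, H never appear on any right-hand side, so every candidate key must contain {B, C, H}.
{B, C, H}⁺ = {A, B, C, E, H}, which is all of the schema, so {B, C, H} is the only candidate key.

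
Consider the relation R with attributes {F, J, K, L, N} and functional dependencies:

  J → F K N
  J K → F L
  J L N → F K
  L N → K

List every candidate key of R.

Attribute J never appears on the right-hand side of any dependency, so J must belong to every candidate key.
{J}⁺ = {F, J, K, L, N}, which is all of the schema, so {J} is the only candidate key.

(J)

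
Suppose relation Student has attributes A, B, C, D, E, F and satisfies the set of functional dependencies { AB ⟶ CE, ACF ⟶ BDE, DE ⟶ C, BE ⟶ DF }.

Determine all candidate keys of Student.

{A, B}⁺: AB→CE adds C, E; BE→DF adds D, F → {A, B, C, D, E, F}. Minimal: {B}⁺ = {B}; {A}⁺ = {A} — none reach the full schema.
{A, C, F}⁺: ACF→BDE adds B, D, E → {A, B, C, D, E, F}. Minimal: {C, F}⁺ = {C, F}; {A, F}⁺ = {A, F}; {A, C}⁺ = {A, C} — none reach the full schema.
{A, D, E, F}⁺: DE→C adds C; ACF→BDE adds B → {A, B, C, D, E, F}. Minimal: {D, E, F}⁺ = {C, D, E, F}; {A, E, F}⁺ = {A, E, F}; {A, D, F}⁺ = {A, D, F}; … — none reach the full schema.
Any other superkey contains one of these as a subset, so there are no further candidate keys.

(A, B), (A, C, F), (A, D, E, F)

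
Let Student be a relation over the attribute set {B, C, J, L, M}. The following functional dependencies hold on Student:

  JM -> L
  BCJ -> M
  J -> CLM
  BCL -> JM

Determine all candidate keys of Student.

{B, J}, {B, C, L}

Attribute B never appears on the right-hand side of any dependency, so B must belong to every candidate key.
{B}⁺ = {B}, which is not all of the schema, so we must add further attributes.
{B, J}⁺: J→CLM adds C, L, M → {B, C, J, L, M}. Minimal: {J}⁺ = {C, J, L, M}; {B}⁺ = {B} — none reach the full schema.
{B, C, L}⁺: BCL→JM adds J, M → {B, C, J, L, M}. Minimal: {C, L}⁺ = {C, L}; {B, L}⁺ = {B, L}; {B, C}⁺ = {B, C} — none reach the full schema.
Any other superkey contains one of these as a subset, so there are no further candidate keys.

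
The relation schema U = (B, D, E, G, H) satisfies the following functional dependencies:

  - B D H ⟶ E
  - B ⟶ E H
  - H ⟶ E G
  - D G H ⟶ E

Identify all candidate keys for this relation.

Attributes B, D never appear on any right-hand side, so every candidate key must contain {B, D}.
{B, D}⁺ = {B, D, E, G, H}, which is all of the schema, so {B, D} is the only candidate key.

BD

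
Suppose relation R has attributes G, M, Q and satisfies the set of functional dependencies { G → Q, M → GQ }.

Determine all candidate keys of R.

Attribute M never appears on the right-hand side of any dependency, so M must belong to every candidate key.
{M}⁺ = {G, M, Q}, which is all of the schema, so {M} is the only candidate key.

M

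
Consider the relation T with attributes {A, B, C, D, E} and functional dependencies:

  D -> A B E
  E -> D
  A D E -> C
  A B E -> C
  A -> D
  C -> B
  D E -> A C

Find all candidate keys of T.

{A}⁺: A→D adds D; D→ABE adds B, E; ADE→C adds C → {A, B, C, D, E}.
{D}⁺: D→ABE adds A, B, E; ADE→C adds C → {A, B, C, D, E}.
{E}⁺: E→D adds D; DE→AC adds A, C; D→ABE adds B → {A, B, C, D, E}.
Any other superkey contains one of these as a subset, so there are no further candidate keys.

A, D, E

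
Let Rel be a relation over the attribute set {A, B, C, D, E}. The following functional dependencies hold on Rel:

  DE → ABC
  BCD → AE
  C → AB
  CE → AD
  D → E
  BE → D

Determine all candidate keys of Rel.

{D}, {B, E}, {C, E}

{D}⁺: D→E adds E; DE→ABC adds A, B, C → {A, B, C, D, E}.
{B, E}⁺: BE→D adds D; DE→ABC adds A, C → {A, B, C, D, E}. Minimal: {E}⁺ = {E}; {B}⁺ = {B} — none reach the full schema.
{C, E}⁺: C→AB adds A, B; CE→AD adds D → {A, B, C, D, E}. Minimal: {E}⁺ = {E}; {C}⁺ = {A, B, C} — none reach the full schema.
Any other superkey contains one of these as a subset, so there are no further candidate keys.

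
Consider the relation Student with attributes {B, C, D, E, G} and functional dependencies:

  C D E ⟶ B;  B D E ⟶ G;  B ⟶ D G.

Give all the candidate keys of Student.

(B, C, E), (C, D, E)

Attributes C, E never appear on any right-hand side, so every candidate key must contain {C, E}.
{C, E}⁺ = {C, E}, which is not all of the schema, so we must add further attributes.
{B, C, E}⁺: B→DG adds D, G → {B, C, D, E, G}. Minimal: {C, E}⁺ = {C, E}; {B, E}⁺ = {B, D, E, G}; {B, C}⁺ = {B, C, D, G} — none reach the full schema.
{C, D, E}⁺: CDE→B adds B; BDE→G adds G → {B, C, D, E, G}. Minimal: {D, E}⁺ = {D, E}; {C, E}⁺ = {C, E}; {C, D}⁺ = {C, D} — none reach the full schema.
Any other superkey contains one of these as a subset, so there are no further candidate keys.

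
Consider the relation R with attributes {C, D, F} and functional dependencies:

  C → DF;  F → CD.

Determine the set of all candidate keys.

{C}⁺: C→DF adds D, F → {C, D, F}.
{F}⁺: F→CD adds C, D → {C, D, F}.

{C}, {F}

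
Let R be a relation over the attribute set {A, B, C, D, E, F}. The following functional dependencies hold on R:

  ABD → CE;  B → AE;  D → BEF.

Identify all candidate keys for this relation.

{D}⁺: D→BEF adds B, E, F; B→AE adds A; ABD→CE adds C → {A, B, C, D, E, F}.
No other minimal superkey exists.

D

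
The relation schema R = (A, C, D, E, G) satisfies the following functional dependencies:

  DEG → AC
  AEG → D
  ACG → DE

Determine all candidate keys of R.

{A, C, G}; {A, E, G}; {D, E, G}

Attribute G never appears on the right-hand side of any dependency, so G must belong to every candidate key.
{G}⁺ = {G}, which is not all of the schema, so we must add further attributes.
{A, C, G}⁺: ACG→DE adds D, E → {A, C, D, E, G}. Minimal: {C, G}⁺ = {C, G}; {A, G}⁺ = {A, G}; {A, C}⁺ = {A, C} — none reach the full schema.
{A, E, G}⁺: AEG→D adds D; DEG→AC adds C → {A, C, D, E, G}. Minimal: {E, G}⁺ = {E, G}; {A, G}⁺ = {A, G}; {A, E}⁺ = {A, E} — none reach the full schema.
{D, E, G}⁺: DEG→AC adds A, C → {A, C, D, E, G}. Minimal: {E, G}⁺ = {E, G}; {D, G}⁺ = {D, G}; {D, E}⁺ = {D, E} — none reach the full schema.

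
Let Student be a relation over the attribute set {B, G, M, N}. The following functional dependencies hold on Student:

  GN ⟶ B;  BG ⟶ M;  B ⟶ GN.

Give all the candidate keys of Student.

(B), (G, N)

{B}⁺: B→GN adds G, N; BG→M adds M → {B, G, M, N}.
{G, N}⁺: GN→B adds B; BG→M adds M → {B, G, M, N}.
Any other superkey contains one of these as a subset, so there are no further candidate keys.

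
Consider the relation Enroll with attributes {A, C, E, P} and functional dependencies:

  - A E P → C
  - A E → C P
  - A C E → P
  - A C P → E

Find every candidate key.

{A, E}, {A, C, P}

Attribute A never appears on the right-hand side of any dependency, so A must belong to every candidate key.
{A}⁺ = {A}, which is not all of the schema, so we must add further attributes.
{A, E}⁺: AE→CP adds C, P → {A, C, E, P}.
{A, C, P}⁺: ACP→E adds E → {A, C, E, P}.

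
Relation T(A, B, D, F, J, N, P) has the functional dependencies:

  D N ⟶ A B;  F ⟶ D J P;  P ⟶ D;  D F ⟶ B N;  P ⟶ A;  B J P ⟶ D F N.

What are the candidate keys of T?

{F}⁺: F→DJP adds D, J, P; DF→BN adds B, N; P→A adds A → {A, B, D, F, J, N, P}.
{B, J, P}⁺: P→D adds D; P→A adds A; BJP→DFN adds F, N → {A, B, D, F, J, N, P}. Minimal: {J, P}⁺ = {A, D, J, P}; {B, P}⁺ = {A, B, D, P}; {B, J}⁺ = {B, J} — none reach the full schema.
{J, N, P}⁺: P→D adds D; P→A adds A; DN→AB adds B; BJP→DFN adds F → {A, B, D, F, J, N, P}. Minimal: {N, P}⁺ = {A, B, D, N, P}; {J, P}⁺ = {A, D, J, P}; {J, N}⁺ = {J, N} — none reach the full schema.
Any other superkey contains one of these as a subset, so there are no further candidate keys.

{F}; {B, J, P}; {J, N, P}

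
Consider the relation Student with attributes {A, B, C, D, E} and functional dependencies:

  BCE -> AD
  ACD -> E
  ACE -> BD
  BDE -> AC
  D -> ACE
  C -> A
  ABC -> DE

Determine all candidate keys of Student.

(D), (B, C), (C, E)

{D}⁺: D→ACE adds A, C, E; ACE→BD adds B → {A, B, C, D, E}.
{B, C}⁺: C→A adds A; ABC→DE adds D, E → {A, B, C, D, E}.
{C, E}⁺: C→A adds A; ACE→BD adds B, D → {A, B, C, D, E}.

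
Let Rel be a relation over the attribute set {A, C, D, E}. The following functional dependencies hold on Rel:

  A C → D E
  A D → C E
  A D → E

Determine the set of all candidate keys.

{A, C}; {A, D}

{A, C}⁺: AC→DE adds D, E → {A, C, D, E}. Minimal: {C}⁺ = {C}; {A}⁺ = {A} — none reach the full schema.
{A, D}⁺: AD→CE adds C, E → {A, C, D, E}. Minimal: {D}⁺ = {D}; {A}⁺ = {A} — none reach the full schema.
Any other superkey contains one of these as a subset, so there are no further candidate keys.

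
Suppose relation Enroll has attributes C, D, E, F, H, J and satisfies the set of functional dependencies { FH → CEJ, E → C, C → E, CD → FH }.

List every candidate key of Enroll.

(C, D), (D, E), (D, F, H)

Attribute D never appears on the right-hand side of any dependency, so D must belong to every candidate key.
{D}⁺ = {D}, which is not all of the schema, so we must add further attributes.
{C, D}⁺: C→E adds E; CD→FH adds F, H; FH→CEJ adds J → {C, D, E, F, H, J}.
{D, E}⁺: E→C adds C; CD→FH adds F, H; FH→CEJ adds J → {C, D, E, F, H, J}.
{D, F, H}⁺: FH→CEJ adds C, E, J → {C, D, E, F, H, J}.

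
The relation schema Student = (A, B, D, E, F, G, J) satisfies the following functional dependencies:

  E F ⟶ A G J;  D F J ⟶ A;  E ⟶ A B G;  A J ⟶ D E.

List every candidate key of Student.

(E, F), (A, F, J), (D, F, J)

Attribute F never appears on the right-hand side of any dependency, so F must belong to every candidate key.
{F}⁺ = {F}, which is not all of the schema, so we must add further attributes.
{E, F}⁺: EF→AGJ adds A, G, J; E→ABG adds B; AJ→DE adds D → {A, B, D, E, F, G, J}. Minimal: {F}⁺ = {F}; {E}⁺ = {A, B, E, G} — none reach the full schema.
{A, F, J}⁺: AJ→DE adds D, E; EF→AGJ adds G; E→ABG adds B → {A, B, D, E, F, G, J}. Minimal: {F, J}⁺ = {F, J}; {A, J}⁺ = {A, B, D, E, G, J}; {A, F}⁺ = {A, F} — none reach the full schema.
{D, F, J}⁺: DFJ→A adds A; AJ→DE adds E; EF→AGJ adds G; E→ABG adds B → {A, B, D, E, F, G, J}. Minimal: {F, J}⁺ = {F, J}; {D, J}⁺ = {D, J}; {D, F}⁺ = {D, F} — none reach the full schema.
Any other superkey contains one of these as a subset, so there are no further candidate keys.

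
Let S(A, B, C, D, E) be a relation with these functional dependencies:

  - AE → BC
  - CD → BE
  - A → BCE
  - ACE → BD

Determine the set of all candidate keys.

{A}⁺: A→BCE adds B, C, E; ACE→BD adds D → {A, B, C, D, E}.
No other minimal superkey exists.

{A}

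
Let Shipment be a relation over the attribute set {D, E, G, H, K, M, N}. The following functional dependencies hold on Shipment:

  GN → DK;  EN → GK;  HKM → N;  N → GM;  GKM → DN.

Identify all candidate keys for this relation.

Attributes E, H never appear on any right-hand side, so every candidate key must contain {E, H}.
{E, H}⁺ = {E, H}, which is not all of the schema, so we must add further attributes.
{E, H, N}⁺: EN→GK adds G, K; N→GM adds M; GKM→DN adds D → {D, E, G, H, K, M, N}. Minimal: {H, N}⁺ = {D, G, H, K, M, N}; {E, N}⁺ = {D, E, G, K, M, N}; {E, H}⁺ = {E, H} — none reach the full schema.
{E, H, K, M}⁺: HKM→N adds N; N→GM adds G; GKM→DN adds D → {D, E, G, H, K, M, N}. Minimal: {H, K, M}⁺ = {D, G, H, K, M, N}; {E, K, M}⁺ = {E, K, M}; {E, H, M}⁺ = {E, H, M}; … — none reach the full schema.

{E, H, N}, {E, H, K, M}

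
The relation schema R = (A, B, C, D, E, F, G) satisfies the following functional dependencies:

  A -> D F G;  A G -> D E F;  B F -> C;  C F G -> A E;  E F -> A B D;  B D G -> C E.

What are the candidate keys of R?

{A}⁺: A→DFG adds D, F, G; AG→DEF adds E; EF→ABD adds B; BDG→CE adds C → {A, B, C, D, E, F, G}.
{E, F}⁺: EF→ABD adds A, B, D; A→DFG adds G; BF→C adds C → {A, B, C, D, E, F, G}. Minimal: {F}⁺ = {F}; {E}⁺ = {E} — none reach the full schema.
{B, F, G}⁺: BF→C adds C; CFG→AE adds A, E; EF→ABD adds D → {A, B, C, D, E, F, G}. Minimal: {F, G}⁺ = {F, G}; {B, G}⁺ = {B, G}; {B, F}⁺ = {B, C, F} — none reach the full schema.
{C, F, G}⁺: CFG→AE adds A, E; EF→ABD adds B, D → {A, B, C, D, E, F, G}. Minimal: {F, G}⁺ = {F, G}; {C, G}⁺ = {C, G}; {C, F}⁺ = {C, F} — none reach the full schema.
Any other superkey contains one of these as a subset, so there are no further candidate keys.

A, EF, BFG, CFG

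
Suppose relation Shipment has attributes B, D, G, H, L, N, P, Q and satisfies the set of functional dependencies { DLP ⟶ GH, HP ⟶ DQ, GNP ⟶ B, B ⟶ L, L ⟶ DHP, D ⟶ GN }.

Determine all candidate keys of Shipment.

B, L, DP, HP, GNP

{B}⁺: B→L adds L; L→DHP adds D, H, P; D→GN adds G, N; HP→DQ adds Q → {B, D, G, H, L, N, P, Q}.
{L}⁺: L→DHP adds D, H, P; D→GN adds G, N; HP→DQ adds Q; GNP→B adds B → {B, D, G, H, L, N, P, Q}.
{D, P}⁺: D→GN adds G, N; GNP→B adds B; B→L adds L; L→DHP adds H; HP→DQ adds Q → {B, D, G, H, L, N, P, Q}.
{H, P}⁺: HP→DQ adds D, Q; D→GN adds G, N; GNP→B adds B; B→L adds L → {B, D, G, H, L, N, P, Q}.
{G, N, P}⁺: GNP→B adds B; B→L adds L; L→DHP adds D, H; HP→DQ adds Q → {B, D, G, H, L, N, P, Q}.
Any other superkey contains one of these as a subset, so there are no further candidate keys.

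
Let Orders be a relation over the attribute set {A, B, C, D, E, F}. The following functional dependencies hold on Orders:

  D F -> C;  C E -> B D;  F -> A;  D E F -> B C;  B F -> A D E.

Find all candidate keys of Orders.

{B, F}, {C, E, F}, {D, E, F}

Attribute F never appears on the right-hand side of any dependency, so F must belong to every candidate key.
{F}⁺ = {A, F}, which is not all of the schema, so we must add further attributes.
{B, F}⁺: F→A adds A; BF→ADE adds D, E; DF→C adds C → {A, B, C, D, E, F}.
{C, E, F}⁺: CE→BD adds B, D; F→A adds A → {A, B, C, D, E, F}.
{D, E, F}⁺: DF→C adds C; CE→BD adds B; F→A adds A → {A, B, C, D, E, F}.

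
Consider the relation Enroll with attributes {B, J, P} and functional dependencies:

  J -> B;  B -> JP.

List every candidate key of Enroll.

{B}⁺: B→JP adds J, P → {B, J, P}.
{J}⁺: J→B adds B; B→JP adds P → {B, J, P}.
Any other superkey contains one of these as a subset, so there are no further candidate keys.

B, J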